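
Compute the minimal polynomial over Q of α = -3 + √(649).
m_α(x) = x^2 + 6x - 640

From α + 3 = √(649), squaring gives (α + 3)^2 = 649, i.e. α^2 + 6α + 9 = 649, so α^2 + 6α - 640 = 0. The discriminant of x^2 + 6x - 640 is (6)^2 - 4·(-640) = 36 + 2560 = 2596, and 4·(649) is not a perfect square in Q since 649 is squarefree and ≠ 1. Hence x^2 + 6x - 640 is irreducible over Q and is the minimal polynomial of α.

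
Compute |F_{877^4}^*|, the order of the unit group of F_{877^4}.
|F_{877^4}^*| = 591559418640

F_{877^4} has 877^4 = 591559418641 elements; its multiplicative group consists of all nonzero elements, so |F_{877^4}^*| = 591559418641 - 1 = 591559418640. (It is cyclic since any finite subgroup of the multiplicative group of a field is cyclic.)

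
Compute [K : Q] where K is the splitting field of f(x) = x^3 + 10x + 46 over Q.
[K : Q] = 6

By the rational root test, any rational root of the monic integer polynomial f(x) = x^3 + 10x + 46 must be an integer dividing the constant term 46, i.e. one of ±{1, 2, 23, 46}. Evaluating: f(1) = 57, f(-1) = 35, f(2) = 74, f(-2) = 18, f(23) = 12443, f(-23) = -12351, f(46) = 97842, f(-46) = -97750; none is 0, so f has no rational root and is therefore irreducible over Q (a cubic with no linear factor over a field is irreducible). For an irreducible cubic, the Galois group is A_3 or S_3 according as the discriminant disc(f) = -4a^3 - 27b^2 = -4·(10)^3 - 27·(46)^2 = -61132 is or is not a square in Q. Here disc(f) = -61132 is not a perfect square in Q, so the Galois group of f over Q is not contained in A_3 and must be all of S_3. The splitting field has degree |S_3| = 6 over Q, so [K : Q] = 6.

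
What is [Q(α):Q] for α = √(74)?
[Q(α):Q] = 2

[Q(α):Q] equals the degree of the minimal polynomial of α. Here α^2 = 74 and x^2 - 74 is irreducible (d = 74 is squarefree, ≠ 1, hence not a square), so deg(m_α) = 2. Thus [Q(α):Q] = 2.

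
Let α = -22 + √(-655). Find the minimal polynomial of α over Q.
m_α(x) = x^2 + 44x + 1139

From α + 22 = √(-655), squaring gives (α + 22)^2 = -655, i.e. α^2 + 44α + 484 = -655, so α^2 + 44α + 1139 = 0. The discriminant of x^2 + 44x + 1139 is (44)^2 - 4·(1139) = 1936 - 4556 = -2620, and 4·(-655) is not a perfect square in Q since -655 is squarefree and ≠ 1. Hence x^2 + 44x + 1139 is irreducible over Q and is the minimal polynomial of α.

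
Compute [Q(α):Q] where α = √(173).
[Q(α):Q] = 2

[Q(α):Q] equals the degree of the minimal polynomial of α. Here α^2 = 173 and x^2 - 173 is irreducible (d = 173 is squarefree, ≠ 1, hence not a square), so deg(m_α) = 2. Thus [Q(α):Q] = 2.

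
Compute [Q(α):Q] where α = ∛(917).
[Q(α):Q] = 3

The minimal polynomial of α is x^3 - 917, irreducible over Q since 917 is not a perfect cube (so x^3 - 917 has no rational root). Hence [Q(α):Q] = deg(m_α) = 3.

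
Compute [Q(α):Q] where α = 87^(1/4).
[Q(α):Q] = 4

α is a root of x^4 - 87. By Eisenstein's criterion at the prime p = 3 (which divides the constant term 87 but p^2 = 9 does not, since 87 is squarefree), x^4 - 87 is irreducible over Q. Hence [Q(α):Q] = 4.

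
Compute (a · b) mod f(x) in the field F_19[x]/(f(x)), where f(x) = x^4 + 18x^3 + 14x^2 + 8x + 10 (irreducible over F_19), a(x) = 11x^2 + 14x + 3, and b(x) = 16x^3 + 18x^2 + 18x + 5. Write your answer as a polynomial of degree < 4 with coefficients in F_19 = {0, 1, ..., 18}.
a · b ≡ 5x^2 + 2x + 1 (mod f(x))

Multiply in F_19[x]: a(x)·b(x) = (11x^2 + 14x + 3)·(16x^3 + 18x^2 + 18x + 5) = 5x^5 + 4x^4 + 4x^3 + 10x + 15. This has degree ≥ 4, so divide by f(x) over F_19: 5x^5 + 4x^4 + 4x^3 + 10x + 15 = (5x + 9)·(x^4 + 18x^3 + 14x^2 + 8x + 10) + (5x^2 + 2x + 1). Hence a·b ≡ 5x^2 + 2x + 1 (mod f). (F_19[x]/(f) is a field with 19^4 = 130321 elements since f is irreducible of degree 4.)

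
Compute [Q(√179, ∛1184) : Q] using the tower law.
[Q(√179, ∛1184) : Q] = 6

Let L = Q(√179, ∛1184). Since Q(√179) ⊂ L and [Q(√179):Q] = 2, the tower law gives 2 | [L:Q]. Likewise Q(∛1184) ⊂ L with [Q(∛1184):Q] = 3 (because 1184 is not a perfect cube), so 3 | [L:Q]. As gcd(2,3) = 1, [L:Q] is divisible by 6. Conversely L is generated over Q by √179 and ∛1184, so [L:Q] ≤ 2·3 = 6. Therefore [Q(√179, ∛1184) : Q] = 6.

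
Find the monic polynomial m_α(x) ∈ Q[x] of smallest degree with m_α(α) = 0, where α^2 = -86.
m_α(x) = x^2 + 86

α satisfies α^2 + 86 = 0, so x^2 + 86 annihilates α. Since d = -86 is squarefree and ≠ 1, it is not a perfect square in Q, so x^2 + 86 has no rational root and is therefore irreducible over Q (a degree-2 polynomial over a field is irreducible iff it has no root). Hence m_α(x) = x^2 + 86.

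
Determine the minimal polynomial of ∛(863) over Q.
m_α(x) = x^3 - 863

α satisfies α^3 = 863, so x^3 - 863 annihilates α. By the rational root test, a rational root p/q (in lowest terms) of x^3 - 863 would satisfy p^3 = 863 q^3, forcing q = 1 and p^3 = 863; but 863 is not a perfect cube, contradiction. A monic cubic over Q with no rational root is irreducible (any nontrivial factorization would include a linear factor). Hence x^3 - 863 is the minimal polynomial of α, and in particular [Q(α):Q] = 3.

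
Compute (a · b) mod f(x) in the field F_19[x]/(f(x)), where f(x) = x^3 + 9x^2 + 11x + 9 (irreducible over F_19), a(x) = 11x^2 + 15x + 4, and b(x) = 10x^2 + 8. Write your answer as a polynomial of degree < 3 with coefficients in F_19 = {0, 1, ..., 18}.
a · b ≡ 18x^2 + 10x + 11 (mod f(x))

Multiply in F_19[x]: a(x)·b(x) = (11x^2 + 15x + 4)·(10x^2 + 8) = 15x^4 + 17x^3 + 14x^2 + 6x + 13. This has degree ≥ 3, so divide by f(x) over F_19: 15x^4 + 17x^3 + 14x^2 + 6x + 13 = (15x + 15)·(x^3 + 9x^2 + 11x + 9) + (18x^2 + 10x + 11). Hence a·b ≡ 18x^2 + 10x + 11 (mod f). (F_19[x]/(f) is a field with 19^3 = 6859 elements since f is irreducible of degree 3.)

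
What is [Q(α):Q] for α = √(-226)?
[Q(α):Q] = 2

[Q(α):Q] equals the degree of the minimal polynomial of α. Here α^2 = -226 and x^2 + 226 is irreducible (d = -226 is squarefree, ≠ 1, hence not a square), so deg(m_α) = 2. Thus [Q(α):Q] = 2.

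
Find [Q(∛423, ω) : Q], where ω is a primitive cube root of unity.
[Q(∛423, ω) : Q] = 6

[Q(∛423):Q] = 3 (min poly x^3 - 423, irreducible since 423 is not a perfect cube). [Q(ω):Q] = 2 (min poly x^2 + x + 1). Since Q(∛423) ⊂ R and ω ∉ R, we have ω ∉ Q(∛423), so x^2 + x + 1 remains irreducible over Q(∛423) and [Q(∛423, ω) : Q(∛423)] = 2. By the tower law, [Q(∛423, ω) : Q] = 3 · 2 = 6. (In fact Q(∛423, ω) is the splitting field of x^3 - 423 over Q.)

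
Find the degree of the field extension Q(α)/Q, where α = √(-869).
[Q(α):Q] = 2

[Q(α):Q] equals the degree of the minimal polynomial of α. Here α^2 = -869 and x^2 + 869 is irreducible (d = -869 is squarefree, ≠ 1, hence not a square), so deg(m_α) = 2. Thus [Q(α):Q] = 2.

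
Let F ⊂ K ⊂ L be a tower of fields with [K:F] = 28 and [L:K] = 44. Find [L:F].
[L:F] = 1232

The tower law says that for any tower of field extensions F ⊂ K ⊂ L with finite degrees, [L:F] = [L:K] · [K:F]. Here this gives [L:F] = 44 · 28 = 1232.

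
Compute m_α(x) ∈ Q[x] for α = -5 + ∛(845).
m_α(x) = x^3 + 15x^2 + 75x - 720

Set β = α + 5 = ∛(845), so β^3 = 845. Then (α + 5)^3 - 845 = 0, i.e. α is a root of g(x) = (x + 5)^3 - 845 = x^3 + 15x^2 + 75x - 720. Since g(x) = h(x + 5) where h(x) = x^3 - 845, and h is irreducible over Q (because 845 is not a perfect cube, so h has no rational root, and a monic cubic with no rational root is irreducible), g is also irreducible (irreducibility is preserved under the substitution x → x + 5). Hence m_α(x) = x^3 + 15x^2 + 75x - 720.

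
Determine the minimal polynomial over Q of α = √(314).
m_α(x) = x^2 - 314

α satisfies α^2 - 314 = 0, so x^2 - 314 annihilates α. Since d = 314 is squarefree and ≠ 1, it is not a perfect square in Q, so x^2 - 314 has no rational root and is therefore irreducible over Q (a degree-2 polynomial over a field is irreducible iff it has no root). Hence m_α(x) = x^2 - 314.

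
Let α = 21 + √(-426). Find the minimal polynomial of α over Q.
m_α(x) = x^2 - 42x + 867

From α - 21 = √(-426), squaring gives (α - 21)^2 = -426, i.e. α^2 - 42α + 441 = -426, so α^2 - 42α + 867 = 0. The discriminant of x^2 - 42x + 867 is (-42)^2 - 4·(867) = 1764 - 3468 = -1704, and 4·(-426) is not a perfect square in Q since -426 is squarefree and ≠ 1. Hence x^2 - 42x + 867 is irreducible over Q and is the minimal polynomial of α.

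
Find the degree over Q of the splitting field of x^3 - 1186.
[K : Q] = 6

The roots of x^3 - 1186 are ∛1186, ω∛1186, ω^2∛1186 where ω = e^(2πi/3) is a primitive cube root of unity, so K = Q(∛1186, ω). Now [Q(∛1186):Q] = 3 (since 1186 is not a perfect cube, x^3 - 1186 is irreducible) and [Q(ω):Q] = 2. Both 2 and 3 divide [K:Q], and [K:Q] ≤ 3·2 = 6, so [K:Q] = 6. (Equivalently: Q(∛1186) ⊂ R but ω ∉ R, so [K : Q(∛1186)] = 2.)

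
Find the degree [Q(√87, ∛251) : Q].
[Q(√87, ∛251) : Q] = 6

Let L = Q(√87, ∛251). Since Q(√87) ⊂ L and [Q(√87):Q] = 2, the tower law gives 2 | [L:Q]. Likewise Q(∛251) ⊂ L with [Q(∛251):Q] = 3 (because 251 is not a perfect cube), so 3 | [L:Q]. As gcd(2,3) = 1, [L:Q] is divisible by 6. Conversely L is generated over Q by √87 and ∛251, so [L:Q] ≤ 2·3 = 6. Therefore [Q(√87, ∛251) : Q] = 6.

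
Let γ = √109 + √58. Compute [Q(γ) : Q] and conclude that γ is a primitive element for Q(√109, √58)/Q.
[Q(γ) : Q] = 4 (equivalently, Q(γ) = Q(√109, √58))

Obviously Q(γ) ⊆ Q(√109, √58), and [Q(√109, √58):Q] = 4 (since 109, 58 are distinct squarefree integers > 1 with 6322 not a perfect square). To show equality we compute the minimal polynomial of γ. From γ = √109 + √58: γ^2 = 109 + 2√(6322) + 58 = 167 + 2√(6322), so γ^2 - 167 = 2√(6322); squaring, (γ^2 - 167)^2 = 4·6322, i.e. γ^4 - 334γ^2 + 27889 - 25288 = 0, i.e. γ^4 - 334γ^2 + 2601 = 0. So γ is a root of x^4 - 334x^2 + 2601. This polynomial is irreducible over Q: it has no rational root (each ±√109 ± √58 is irrational), and any factorization into two quadratics over Q would force √(6322) ∈ Q (pairing opposite roots) or √109, √58 ∈ Q (other pairings), all impossible. Hence [Q(γ):Q] = 4 = [Q(√109, √58):Q], so Q(γ) = Q(√109, √58).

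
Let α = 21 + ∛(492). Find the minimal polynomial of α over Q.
m_α(x) = x^3 - 63x^2 + 1323x - 9753

Set β = α - 21 = ∛(492), so β^3 = 492. Then (α - 21)^3 - 492 = 0, i.e. α is a root of g(x) = (x - 21)^3 - 492 = x^3 - 63x^2 + 1323x - 9753. Since g(x) = h(x - 21) where h(x) = x^3 - 492, and h is irreducible over Q (because 492 is not a perfect cube, so h has no rational root, and a monic cubic with no rational root is irreducible), g is also irreducible (irreducibility is preserved under the substitution x → x - 21). Hence m_α(x) = x^3 - 63x^2 + 1323x - 9753.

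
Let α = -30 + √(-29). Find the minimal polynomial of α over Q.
m_α(x) = x^2 + 60x + 929

From α + 30 = √(-29), squaring gives (α + 30)^2 = -29, i.e. α^2 + 60α + 900 = -29, so α^2 + 60α + 929 = 0. The discriminant of x^2 + 60x + 929 is (60)^2 - 4·(929) = 3600 - 3716 = -116, and 4·(-29) is not a perfect square in Q since -29 is squarefree and ≠ 1. Hence x^2 + 60x + 929 is irreducible over Q and is the minimal polynomial of α.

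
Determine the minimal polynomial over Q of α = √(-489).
m_α(x) = x^2 + 489

α satisfies α^2 + 489 = 0, so x^2 + 489 annihilates α. Since d = -489 is squarefree and ≠ 1, it is not a perfect square in Q, so x^2 + 489 has no rational root and is therefore irreducible over Q (a degree-2 polynomial over a field is irreducible iff it has no root). Hence m_α(x) = x^2 + 489.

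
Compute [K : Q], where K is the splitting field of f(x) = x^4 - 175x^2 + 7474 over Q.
[K : Q] = 4

Solving the quadratic in x^2: x^2 = (175 ± √(175^2 - 4·7474))/2 = (175 ± √729)/2 = (175 ± 27)/2, giving x^2 = 74 or x^2 = 101. So f(x) = (x^2 - 74)(x^2 - 101) and the roots of f are ±√74, ±√101. Hence the splitting field is K = Q(√74, √101). Since 74 and 101 are distinct squarefree integers > 1, their product 7474 is not a perfect square, so √101 ∉ Q(√74). By the tower law [K:Q] = [Q(√74,√101):Q(√74)] · [Q(√74):Q] = 2 · 2 = 4.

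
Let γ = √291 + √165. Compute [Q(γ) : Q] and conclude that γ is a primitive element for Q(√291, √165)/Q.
[Q(γ) : Q] = 4 (equivalently, Q(γ) = Q(√291, √165))

Obviously Q(γ) ⊆ Q(√291, √165), and [Q(√291, √165):Q] = 4 (since 291, 165 are distinct squarefree integers > 1 with 48015 not a perfect square). To show equality we compute the minimal polynomial of γ. From γ = √291 + √165: γ^2 = 291 + 2√(48015) + 165 = 456 + 2√(48015), so γ^2 - 456 = 2√(48015); squaring, (γ^2 - 456)^2 = 4·48015, i.e. γ^4 - 912γ^2 + 207936 - 192060 = 0, i.e. γ^4 - 912γ^2 + 15876 = 0. So γ is a root of x^4 - 912x^2 + 15876. This polynomial is irreducible over Q: it has no rational root (each ±√291 ± √165 is irrational), and any factorization into two quadratics over Q would force √(48015) ∈ Q (pairing opposite roots) or √291, √165 ∈ Q (other pairings), all impossible. Hence [Q(γ):Q] = 4 = [Q(√291, √165):Q], so Q(γ) = Q(√291, √165).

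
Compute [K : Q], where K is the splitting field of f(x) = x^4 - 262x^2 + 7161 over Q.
[K : Q] = 4

Solving the quadratic in x^2: x^2 = (262 ± √(262^2 - 4·7161))/2 = (262 ± √40000)/2 = (262 ± 200)/2, giving x^2 = 31 or x^2 = 231. So f(x) = (x^2 - 31)(x^2 - 231) and the roots of f are ±√31, ±√231. Hence the splitting field is K = Q(√31, √231). Since 31 and 231 are distinct squarefree integers > 1, their product 7161 is not a perfect square, so √231 ∉ Q(√31). By the tower law [K:Q] = [Q(√31,√231):Q(√31)] · [Q(√31):Q] = 2 · 2 = 4.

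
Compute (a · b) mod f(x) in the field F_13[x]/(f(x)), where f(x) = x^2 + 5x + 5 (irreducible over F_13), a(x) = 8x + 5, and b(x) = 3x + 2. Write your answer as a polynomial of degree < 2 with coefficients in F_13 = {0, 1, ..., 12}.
a · b ≡ 2x + 7 (mod f(x))

Multiply in F_13[x]: a(x)·b(x) = (8x + 5)·(3x + 2) = 11x^2 + 5x + 10. This has degree ≥ 2, so divide by f(x) over F_13: 11x^2 + 5x + 10 = (11)·(x^2 + 5x + 5) + (2x + 7). Hence a·b ≡ 2x + 7 (mod f). (F_13[x]/(f) is a field with 13^2 = 169 elements since f is irreducible of degree 2.)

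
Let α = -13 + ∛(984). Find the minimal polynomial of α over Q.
m_α(x) = x^3 + 39x^2 + 507x + 1213

Set β = α + 13 = ∛(984), so β^3 = 984. Then (α + 13)^3 - 984 = 0, i.e. α is a root of g(x) = (x + 13)^3 - 984 = x^3 + 39x^2 + 507x + 1213. Since g(x) = h(x + 13) where h(x) = x^3 - 984, and h is irreducible over Q (because 984 is not a perfect cube, so h has no rational root, and a monic cubic with no rational root is irreducible), g is also irreducible (irreducibility is preserved under the substitution x → x + 13). Hence m_α(x) = x^3 + 39x^2 + 507x + 1213.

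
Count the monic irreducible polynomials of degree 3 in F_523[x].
There are 47685048 monic irreducible polynomials of degree 3 over F_523

Each element of F_{523^3} that lies in no proper subfield is a root of exactly one monic irreducible of degree 3 over F_523, and each such polynomial has 3 distinct roots in F_{523^3}. By Möbius inversion the count is N_523(3) = (1/3) Σ_{d|3} μ(3/d) · 523^d = (1/3)(μ(3)·523^1 + μ(1)·523^3) = 143055144/3 = 47685048.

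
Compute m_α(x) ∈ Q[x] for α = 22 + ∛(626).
m_α(x) = x^3 - 66x^2 + 1452x - 11274

Set β = α - 22 = ∛(626), so β^3 = 626. Then (α - 22)^3 - 626 = 0, i.e. α is a root of g(x) = (x - 22)^3 - 626 = x^3 - 66x^2 + 1452x - 11274. Since g(x) = h(x - 22) where h(x) = x^3 - 626, and h is irreducible over Q (because 626 is not a perfect cube, so h has no rational root, and a monic cubic with no rational root is irreducible), g is also irreducible (irreducibility is preserved under the substitution x → x - 22). Hence m_α(x) = x^3 - 66x^2 + 1452x - 11274.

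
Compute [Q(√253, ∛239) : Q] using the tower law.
[Q(√253, ∛239) : Q] = 6

Let L = Q(√253, ∛239). Since Q(√253) ⊂ L and [Q(√253):Q] = 2, the tower law gives 2 | [L:Q]. Likewise Q(∛239) ⊂ L with [Q(∛239):Q] = 3 (because 239 is not a perfect cube), so 3 | [L:Q]. As gcd(2,3) = 1, [L:Q] is divisible by 6. Conversely L is generated over Q by √253 and ∛239, so [L:Q] ≤ 2·3 = 6. Therefore [Q(√253, ∛239) : Q] = 6.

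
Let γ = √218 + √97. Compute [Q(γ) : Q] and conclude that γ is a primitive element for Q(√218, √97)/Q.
[Q(γ) : Q] = 4 (equivalently, Q(γ) = Q(√218, √97))

Obviously Q(γ) ⊆ Q(√218, √97), and [Q(√218, √97):Q] = 4 (since 218, 97 are distinct squarefree integers > 1 with 21146 not a perfect square). To show equality we compute the minimal polynomial of γ. From γ = √218 + √97: γ^2 = 218 + 2√(21146) + 97 = 315 + 2√(21146), so γ^2 - 315 = 2√(21146); squaring, (γ^2 - 315)^2 = 4·21146, i.e. γ^4 - 630γ^2 + 99225 - 84584 = 0, i.e. γ^4 - 630γ^2 + 14641 = 0. So γ is a root of x^4 - 630x^2 + 14641. This polynomial is irreducible over Q: it has no rational root (each ±√218 ± √97 is irrational), and any factorization into two quadratics over Q would force √(21146) ∈ Q (pairing opposite roots) or √218, √97 ∈ Q (other pairings), all impossible. Hence [Q(γ):Q] = 4 = [Q(√218, √97):Q], so Q(γ) = Q(√218, √97).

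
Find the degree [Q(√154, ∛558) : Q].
[Q(√154, ∛558) : Q] = 6

Let L = Q(√154, ∛558). Since Q(√154) ⊂ L and [Q(√154):Q] = 2, the tower law gives 2 | [L:Q]. Likewise Q(∛558) ⊂ L with [Q(∛558):Q] = 3 (because 558 is not a perfect cube), so 3 | [L:Q]. As gcd(2,3) = 1, [L:Q] is divisible by 6. Conversely L is generated over Q by √154 and ∛558, so [L:Q] ≤ 2·3 = 6. Therefore [Q(√154, ∛558) : Q] = 6.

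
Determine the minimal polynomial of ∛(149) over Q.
m_α(x) = x^3 - 149

α satisfies α^3 = 149, so x^3 - 149 annihilates α. By the rational root test, a rational root p/q (in lowest terms) of x^3 - 149 would satisfy p^3 = 149 q^3, forcing q = 1 and p^3 = 149; but 149 is not a perfect cube, contradiction. A monic cubic over Q with no rational root is irreducible (any nontrivial factorization would include a linear factor). Hence x^3 - 149 is the minimal polynomial of α, and in particular [Q(α):Q] = 3.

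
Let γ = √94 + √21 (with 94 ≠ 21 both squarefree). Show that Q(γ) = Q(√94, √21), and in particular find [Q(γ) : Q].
[Q(γ) : Q] = 4 (equivalently, Q(γ) = Q(√94, √21))

Obviously Q(γ) ⊆ Q(√94, √21), and [Q(√94, √21):Q] = 4 (since 94, 21 are distinct squarefree integers > 1 with 1974 not a perfect square). To show equality we compute the minimal polynomial of γ. From γ = √94 + √21: γ^2 = 94 + 2√(1974) + 21 = 115 + 2√(1974), so γ^2 - 115 = 2√(1974); squaring, (γ^2 - 115)^2 = 4·1974, i.e. γ^4 - 230γ^2 + 13225 - 7896 = 0, i.e. γ^4 - 230γ^2 + 5329 = 0. So γ is a root of x^4 - 230x^2 + 5329. This polynomial is irreducible over Q: it has no rational root (each ±√94 ± √21 is irrational), and any factorization into two quadratics over Q would force √(1974) ∈ Q (pairing opposite roots) or √94, √21 ∈ Q (other pairings), all impossible. Hence [Q(γ):Q] = 4 = [Q(√94, √21):Q], so Q(γ) = Q(√94, √21).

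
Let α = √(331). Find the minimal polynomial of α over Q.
m_α(x) = x^2 - 331

α satisfies α^2 - 331 = 0, so x^2 - 331 annihilates α. Since d = 331 is squarefree and ≠ 1, it is not a perfect square in Q, so x^2 - 331 has no rational root and is therefore irreducible over Q (a degree-2 polynomial over a field is irreducible iff it has no root). Hence m_α(x) = x^2 - 331.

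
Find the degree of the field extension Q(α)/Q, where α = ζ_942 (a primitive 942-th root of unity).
[Q(α):Q] = 312

The minimal polynomial of ζ_942 over Q is the 942-th cyclotomic polynomial Φ_942(x), which is irreducible over Q and has degree φ(942) = 312. Hence [Q(α):Q] = φ(942) = 312.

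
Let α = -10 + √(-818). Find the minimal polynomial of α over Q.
m_α(x) = x^2 + 20x + 918

From α + 10 = √(-818), squaring gives (α + 10)^2 = -818, i.e. α^2 + 20α + 100 = -818, so α^2 + 20α + 918 = 0. The discriminant of x^2 + 20x + 918 is (20)^2 - 4·(918) = 400 - 3672 = -3272, and 4·(-818) is not a perfect square in Q since -818 is squarefree and ≠ 1. Hence x^2 + 20x + 918 is irreducible over Q and is the minimal polynomial of α.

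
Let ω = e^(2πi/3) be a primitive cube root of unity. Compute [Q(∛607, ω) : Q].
[Q(∛607, ω) : Q] = 6

[Q(∛607):Q] = 3 (min poly x^3 - 607, irreducible since 607 is not a perfect cube). [Q(ω):Q] = 2 (min poly x^2 + x + 1). Since Q(∛607) ⊂ R and ω ∉ R, we have ω ∉ Q(∛607), so x^2 + x + 1 remains irreducible over Q(∛607) and [Q(∛607, ω) : Q(∛607)] = 2. By the tower law, [Q(∛607, ω) : Q] = 3 · 2 = 6. (In fact Q(∛607, ω) is the splitting field of x^3 - 607 over Q.)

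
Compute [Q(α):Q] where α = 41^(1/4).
[Q(α):Q] = 4

α is a root of x^4 - 41. By Eisenstein's criterion at the prime p = 41 (which divides the constant term 41 but p^2 = 1681 does not, since 41 is squarefree), x^4 - 41 is irreducible over Q. Hence [Q(α):Q] = 4.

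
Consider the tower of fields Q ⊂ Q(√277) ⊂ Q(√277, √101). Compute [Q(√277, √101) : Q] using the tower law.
[Q(√277, √101) : Q] = 4

[Q(√277):Q] = 2 (min poly x^2 - 277, irreducible since 277 is squarefree > 1). For the top step, suppose √101 ∈ Q(√277), say √101 = c + d√277 with c, d ∈ Q. Squaring: 101 = c^2 + 277d^2 + 2cd√277. Since √277 ∉ Q this forces 2cd = 0. If d = 0 then √101 = c ∈ Q, contradicting 101 squarefree > 1. If c = 0 then 101 = 277d^2, so 277·101 = (277d)^2 is a perfect square in Q — but 277·101 = 27977 is not a perfect square (since 277 and 101 are distinct squarefree integers). Contradiction. Hence √101 ∉ Q(√277), so x^2 - 101 stays irreducible over Q(√277) and [Q(√277, √101) : Q(√277)] = 2. By the tower law, [Q(√277, √101) : Q] = 2 · 2 = 4.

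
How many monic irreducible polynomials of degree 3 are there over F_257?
There are 5658112 monic irreducible polynomials of degree 3 over F_257

Each element of F_{257^3} that lies in no proper subfield is a root of exactly one monic irreducible of degree 3 over F_257, and each such polynomial has 3 distinct roots in F_{257^3}. By Möbius inversion the count is N_257(3) = (1/3) Σ_{d|3} μ(3/d) · 257^d = (1/3)(μ(3)·257^1 + μ(1)·257^3) = 16974336/3 = 5658112.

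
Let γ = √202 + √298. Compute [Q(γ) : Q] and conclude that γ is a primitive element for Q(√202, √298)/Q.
[Q(γ) : Q] = 4 (equivalently, Q(γ) = Q(√202, √298))

Obviously Q(γ) ⊆ Q(√202, √298), and [Q(√202, √298):Q] = 4 (since 202, 298 are distinct squarefree integers > 1 with 60196 not a perfect square). To show equality we compute the minimal polynomial of γ. From γ = √202 + √298: γ^2 = 202 + 2√(60196) + 298 = 500 + 2√(60196), so γ^2 - 500 = 2√(60196); squaring, (γ^2 - 500)^2 = 4·60196, i.e. γ^4 - 1000γ^2 + 250000 - 240784 = 0, i.e. γ^4 - 1000γ^2 + 9216 = 0. So γ is a root of x^4 - 1000x^2 + 9216. This polynomial is irreducible over Q: it has no rational root (each ±√202 ± √298 is irrational), and any factorization into two quadratics over Q would force √(60196) ∈ Q (pairing opposite roots) or √202, √298 ∈ Q (other pairings), all impossible. Hence [Q(γ):Q] = 4 = [Q(√202, √298):Q], so Q(γ) = Q(√202, √298).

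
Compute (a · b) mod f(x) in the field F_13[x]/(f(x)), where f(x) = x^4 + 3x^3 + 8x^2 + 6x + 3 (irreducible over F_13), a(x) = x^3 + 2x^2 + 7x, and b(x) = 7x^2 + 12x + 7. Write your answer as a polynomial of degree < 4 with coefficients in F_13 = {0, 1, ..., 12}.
a · b ≡ 9x^3 + 3x^2 + 11x + 11 (mod f(x))

Multiply in F_13[x]: a(x)·b(x) = (x^3 + 2x^2 + 7x)·(7x^2 + 12x + 7) = 7x^5 + 2x^3 + 7x^2 + 10x. This has degree ≥ 4, so divide by f(x) over F_13: 7x^5 + 2x^3 + 7x^2 + 10x = (7x + 5)·(x^4 + 3x^3 + 8x^2 + 6x + 3) + (9x^3 + 3x^2 + 11x + 11). Hence a·b ≡ 9x^3 + 3x^2 + 11x + 11 (mod f). (F_13[x]/(f) is a field with 13^4 = 28561 elements since f is irreducible of degree 4.)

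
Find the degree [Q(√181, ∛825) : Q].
[Q(√181, ∛825) : Q] = 6

Let L = Q(√181, ∛825). Since Q(√181) ⊂ L and [Q(√181):Q] = 2, the tower law gives 2 | [L:Q]. Likewise Q(∛825) ⊂ L with [Q(∛825):Q] = 3 (because 825 is not a perfect cube), so 3 | [L:Q]. As gcd(2,3) = 1, [L:Q] is divisible by 6. Conversely L is generated over Q by √181 and ∛825, so [L:Q] ≤ 2·3 = 6. Therefore [Q(√181, ∛825) : Q] = 6.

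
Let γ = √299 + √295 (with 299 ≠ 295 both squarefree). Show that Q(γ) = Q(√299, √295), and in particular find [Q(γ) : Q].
[Q(γ) : Q] = 4 (equivalently, Q(γ) = Q(√299, √295))

Obviously Q(γ) ⊆ Q(√299, √295), and [Q(√299, √295):Q] = 4 (since 299, 295 are distinct squarefree integers > 1 with 88205 not a perfect square). To show equality we compute the minimal polynomial of γ. From γ = √299 + √295: γ^2 = 299 + 2√(88205) + 295 = 594 + 2√(88205), so γ^2 - 594 = 2√(88205); squaring, (γ^2 - 594)^2 = 4·88205, i.e. γ^4 - 1188γ^2 + 352836 - 352820 = 0, i.e. γ^4 - 1188γ^2 + 16 = 0. So γ is a root of x^4 - 1188x^2 + 16. This polynomial is irreducible over Q: it has no rational root (each ±√299 ± √295 is irrational), and any factorization into two quadratics over Q would force √(88205) ∈ Q (pairing opposite roots) or √299, √295 ∈ Q (other pairings), all impossible. Hence [Q(γ):Q] = 4 = [Q(√299, √295):Q], so Q(γ) = Q(√299, √295).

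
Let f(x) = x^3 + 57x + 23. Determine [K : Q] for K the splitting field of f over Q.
[K : Q] = 6

By the rational root test, any rational root of the monic integer polynomial f(x) = x^3 + 57x + 23 must be an integer dividing the constant term 23, i.e. one of ±{1, 23}. Evaluating: f(1) = 81, f(-1) = -35, f(23) = 13501, f(-23) = -13455; none is 0, so f has no rational root and is therefore irreducible over Q (a cubic with no linear factor over a field is irreducible). For an irreducible cubic, the Galois group is A_3 or S_3 according as the discriminant disc(f) = -4a^3 - 27b^2 = -4·(57)^3 - 27·(23)^2 = -755055 is or is not a square in Q. Here disc(f) = -755055 is not a perfect square in Q, so the Galois group of f over Q is not contained in A_3 and must be all of S_3. The splitting field has degree |S_3| = 6 over Q, so [K : Q] = 6.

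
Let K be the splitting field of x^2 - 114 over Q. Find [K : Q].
[K : Q] = 2

f(x) = x^2 - 114 factors as (x - √114)(x + √114). The splitting field is K = Q(√114). Since 114 is squarefree and > 1, it is not a perfect square, so x^2 - 114 is irreducible over Q and [Q(√114) : Q] = 2. Hence [K : Q] = 2.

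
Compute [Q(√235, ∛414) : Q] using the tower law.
[Q(√235, ∛414) : Q] = 6

Let L = Q(√235, ∛414). Since Q(√235) ⊂ L and [Q(√235):Q] = 2, the tower law gives 2 | [L:Q]. Likewise Q(∛414) ⊂ L with [Q(∛414):Q] = 3 (because 414 is not a perfect cube), so 3 | [L:Q]. As gcd(2,3) = 1, [L:Q] is divisible by 6. Conversely L is generated over Q by √235 and ∛414, so [L:Q] ≤ 2·3 = 6. Therefore [Q(√235, ∛414) : Q] = 6.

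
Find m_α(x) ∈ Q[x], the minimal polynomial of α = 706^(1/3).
m_α(x) = x^3 - 706

α satisfies α^3 = 706, so x^3 - 706 annihilates α. By the rational root test, a rational root p/q (in lowest terms) of x^3 - 706 would satisfy p^3 = 706 q^3, forcing q = 1 and p^3 = 706; but 706 is not a perfect cube, contradiction. A monic cubic over Q with no rational root is irreducible (any nontrivial factorization would include a linear factor). Hence x^3 - 706 is the minimal polynomial of α, and in particular [Q(α):Q] = 3.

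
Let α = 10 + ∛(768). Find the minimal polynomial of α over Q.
m_α(x) = x^3 - 30x^2 + 300x - 1768

Set β = α - 10 = ∛(768), so β^3 = 768. Then (α - 10)^3 - 768 = 0, i.e. α is a root of g(x) = (x - 10)^3 - 768 = x^3 - 30x^2 + 300x - 1768. Since g(x) = h(x - 10) where h(x) = x^3 - 768, and h is irreducible over Q (because 768 is not a perfect cube, so h has no rational root, and a monic cubic with no rational root is irreducible), g is also irreducible (irreducibility is preserved under the substitution x → x - 10). Hence m_α(x) = x^3 - 30x^2 + 300x - 1768.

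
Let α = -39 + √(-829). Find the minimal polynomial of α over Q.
m_α(x) = x^2 + 78x + 2350

From α + 39 = √(-829), squaring gives (α + 39)^2 = -829, i.e. α^2 + 78α + 1521 = -829, so α^2 + 78α + 2350 = 0. The discriminant of x^2 + 78x + 2350 is (78)^2 - 4·(2350) = 6084 - 9400 = -3316, and 4·(-829) is not a perfect square in Q since -829 is squarefree and ≠ 1. Hence x^2 + 78x + 2350 is irreducible over Q and is the minimal polynomial of α.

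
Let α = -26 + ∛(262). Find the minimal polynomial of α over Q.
m_α(x) = x^3 + 78x^2 + 2028x + 17314

Set β = α + 26 = ∛(262), so β^3 = 262. Then (α + 26)^3 - 262 = 0, i.e. α is a root of g(x) = (x + 26)^3 - 262 = x^3 + 78x^2 + 2028x + 17314. Since g(x) = h(x + 26) where h(x) = x^3 - 262, and h is irreducible over Q (because 262 is not a perfect cube, so h has no rational root, and a monic cubic with no rational root is irreducible), g is also irreducible (irreducibility is preserved under the substitution x → x + 26). Hence m_α(x) = x^3 + 78x^2 + 2028x + 17314.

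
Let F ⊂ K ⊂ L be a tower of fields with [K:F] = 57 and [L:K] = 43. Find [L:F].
[L:F] = 2451

The tower law says that for any tower of field extensions F ⊂ K ⊂ L with finite degrees, [L:F] = [L:K] · [K:F]. Here this gives [L:F] = 43 · 57 = 2451.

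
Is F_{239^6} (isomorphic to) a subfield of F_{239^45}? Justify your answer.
No: F_{239^6} is not a subfield of F_{239^45}

F_{p^m} embeds in F_{p^n} iff m | n. Here 6 ∤ 45 (since 45 = 7·6 + 3 with remainder 3 ≠ 0), so F_{239^6} is not a subfield of F_{239^45}. Equivalently: if it were, the tower law would give 6 = [F_{239^6}:F_239] dividing [F_{239^45}:F_239] = 45, contradiction.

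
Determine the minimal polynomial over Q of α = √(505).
m_α(x) = x^2 - 505

α satisfies α^2 - 505 = 0, so x^2 - 505 annihilates α. Since d = 505 is squarefree and ≠ 1, it is not a perfect square in Q, so x^2 - 505 has no rational root and is therefore irreducible over Q (a degree-2 polynomial over a field is irreducible iff it has no root). Hence m_α(x) = x^2 - 505.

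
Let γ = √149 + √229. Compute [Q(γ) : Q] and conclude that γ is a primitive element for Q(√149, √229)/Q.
[Q(γ) : Q] = 4 (equivalently, Q(γ) = Q(√149, √229))

Obviously Q(γ) ⊆ Q(√149, √229), and [Q(√149, √229):Q] = 4 (since 149, 229 are distinct squarefree integers > 1 with 34121 not a perfect square). To show equality we compute the minimal polynomial of γ. From γ = √149 + √229: γ^2 = 149 + 2√(34121) + 229 = 378 + 2√(34121), so γ^2 - 378 = 2√(34121); squaring, (γ^2 - 378)^2 = 4·34121, i.e. γ^4 - 756γ^2 + 142884 - 136484 = 0, i.e. γ^4 - 756γ^2 + 6400 = 0. So γ is a root of x^4 - 756x^2 + 6400. This polynomial is irreducible over Q: it has no rational root (each ±√149 ± √229 is irrational), and any factorization into two quadratics over Q would force √(34121) ∈ Q (pairing opposite roots) or √149, √229 ∈ Q (other pairings), all impossible. Hence [Q(γ):Q] = 4 = [Q(√149, √229):Q], so Q(γ) = Q(√149, √229).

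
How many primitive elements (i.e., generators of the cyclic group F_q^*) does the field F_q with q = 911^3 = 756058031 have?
There are φ(756058030) = 239279616 primitive elements

F_q^* is cyclic of order q - 1 = 756058030. A cyclic group of order m has exactly φ(m) generators. Here m = 756058030 = 2 · 5 · 7 · 13 · 830833, so the number of primitive elements is φ(756058030) = 239279616.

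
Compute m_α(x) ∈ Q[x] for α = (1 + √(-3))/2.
m_α(x) = x^2 - x + 1

From 2α - 1 = √(-3), squaring gives (2α - 1)^2 = -3, i.e. 4α^2 - 4α + 1 = -3, so α^2 - α + (1 + 3)/4 = 0. Since -3 ≡ 1 (mod 4), (1 + 3)/4 = 1 ∈ Z. The polynomial x^2 - x + 1 has discriminant 1 - 4·(1) = -3, which is not a perfect square in Q (d = -3 is squarefree and ≠ 1), so x^2 - x + 1 is irreducible over Q. It is the minimal polynomial of α.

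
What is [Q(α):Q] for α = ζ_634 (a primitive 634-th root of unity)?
[Q(α):Q] = 316

The minimal polynomial of ζ_634 over Q is the 634-th cyclotomic polynomial Φ_634(x), which is irreducible over Q and has degree φ(634) = 316. Hence [Q(α):Q] = φ(634) = 316.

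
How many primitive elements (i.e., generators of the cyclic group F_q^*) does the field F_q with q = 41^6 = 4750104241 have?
There are φ(4750104240) = 1083124224 primitive elements

F_q^* is cyclic of order q - 1 = 4750104240. A cyclic group of order m has exactly φ(m) generators. Here m = 4750104240 = 2^4 · 3^2 · 5 · 7 · 547 · 1723, so the number of primitive elements is φ(4750104240) = 1083124224.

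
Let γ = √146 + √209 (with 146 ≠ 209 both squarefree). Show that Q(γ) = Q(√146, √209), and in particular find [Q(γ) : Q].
[Q(γ) : Q] = 4 (equivalently, Q(γ) = Q(√146, √209))

Obviously Q(γ) ⊆ Q(√146, √209), and [Q(√146, √209):Q] = 4 (since 146, 209 are distinct squarefree integers > 1 with 30514 not a perfect square). To show equality we compute the minimal polynomial of γ. From γ = √146 + √209: γ^2 = 146 + 2√(30514) + 209 = 355 + 2√(30514), so γ^2 - 355 = 2√(30514); squaring, (γ^2 - 355)^2 = 4·30514, i.e. γ^4 - 710γ^2 + 126025 - 122056 = 0, i.e. γ^4 - 710γ^2 + 3969 = 0. So γ is a root of x^4 - 710x^2 + 3969. This polynomial is irreducible over Q: it has no rational root (each ±√146 ± √209 is irrational), and any factorization into two quadratics over Q would force √(30514) ∈ Q (pairing opposite roots) or √146, √209 ∈ Q (other pairings), all impossible. Hence [Q(γ):Q] = 4 = [Q(√146, √209):Q], so Q(γ) = Q(√146, √209).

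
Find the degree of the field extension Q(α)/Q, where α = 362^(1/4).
[Q(α):Q] = 4

α is a root of x^4 - 362. By Eisenstein's criterion at the prime p = 2 (which divides the constant term 362 but p^2 = 4 does not, since 362 is squarefree), x^4 - 362 is irreducible over Q. Hence [Q(α):Q] = 4.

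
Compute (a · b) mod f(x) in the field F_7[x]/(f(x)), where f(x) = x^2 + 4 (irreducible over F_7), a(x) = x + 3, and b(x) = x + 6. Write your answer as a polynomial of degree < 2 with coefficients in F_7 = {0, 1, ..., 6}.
a · b ≡ 2x (mod f(x))

Multiply in F_7[x]: a(x)·b(x) = (x + 3)·(x + 6) = x^2 + 2x + 4. This has degree ≥ 2, so divide by f(x) over F_7: x^2 + 2x + 4 = (1)·(x^2 + 4) + (2x). Hence a·b ≡ 2x (mod f). (F_7[x]/(f) is a field with 7^2 = 49 elements since f is irreducible of degree 2.)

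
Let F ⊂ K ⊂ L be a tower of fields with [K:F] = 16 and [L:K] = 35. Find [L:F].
[L:F] = 560

The tower law says that for any tower of field extensions F ⊂ K ⊂ L with finite degrees, [L:F] = [L:K] · [K:F]. Here this gives [L:F] = 35 · 16 = 560.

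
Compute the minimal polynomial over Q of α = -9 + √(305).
m_α(x) = x^2 + 18x - 224

From α + 9 = √(305), squaring gives (α + 9)^2 = 305, i.e. α^2 + 18α + 81 = 305, so α^2 + 18α - 224 = 0. The discriminant of x^2 + 18x - 224 is (18)^2 - 4·(-224) = 324 + 896 = 1220, and 4·(305) is not a perfect square in Q since 305 is squarefree and ≠ 1. Hence x^2 + 18x - 224 is irreducible over Q and is the minimal polynomial of α.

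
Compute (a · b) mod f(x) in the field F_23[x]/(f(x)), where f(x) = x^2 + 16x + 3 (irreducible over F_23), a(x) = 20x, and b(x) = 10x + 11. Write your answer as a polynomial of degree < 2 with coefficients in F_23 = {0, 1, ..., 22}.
a · b ≡ 10x + 21 (mod f(x))

Multiply in F_23[x]: a(x)·b(x) = (20x)·(10x + 11) = 16x^2 + 13x. This has degree ≥ 2, so divide by f(x) over F_23: 16x^2 + 13x = (16)·(x^2 + 16x + 3) + (10x + 21). Hence a·b ≡ 10x + 21 (mod f). (F_23[x]/(f) is a field with 23^2 = 529 elements since f is irreducible of degree 2.)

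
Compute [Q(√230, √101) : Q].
[Q(√230, √101) : Q] = 4

[Q(√230):Q] = 2 (min poly x^2 - 230, irreducible since 230 is squarefree > 1). For the top step, suppose √101 ∈ Q(√230), say √101 = c + d√230 with c, d ∈ Q. Squaring: 101 = c^2 + 230d^2 + 2cd√230. Since √230 ∉ Q this forces 2cd = 0. If d = 0 then √101 = c ∈ Q, contradicting 101 squarefree > 1. If c = 0 then 101 = 230d^2, so 230·101 = (230d)^2 is a perfect square in Q — but 230·101 = 23230 is not a perfect square (since 230 and 101 are distinct squarefree integers). Contradiction. Hence √101 ∉ Q(√230), so x^2 - 101 stays irreducible over Q(√230) and [Q(√230, √101) : Q(√230)] = 2. By the tower law, [Q(√230, √101) : Q] = 2 · 2 = 4.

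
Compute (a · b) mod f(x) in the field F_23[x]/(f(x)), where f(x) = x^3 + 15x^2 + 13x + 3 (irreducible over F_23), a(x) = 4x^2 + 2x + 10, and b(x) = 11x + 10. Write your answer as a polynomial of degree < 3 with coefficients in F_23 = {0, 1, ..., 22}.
a · b ≡ 18x + 14 (mod f(x))

Multiply in F_23[x]: a(x)·b(x) = (4x^2 + 2x + 10)·(11x + 10) = 21x^3 + 16x^2 + 15x + 8. This has degree ≥ 3, so divide by f(x) over F_23: 21x^3 + 16x^2 + 15x + 8 = (21)·(x^3 + 15x^2 + 13x + 3) + (18x + 14). Hence a·b ≡ 18x + 14 (mod f). (F_23[x]/(f) is a field with 23^3 = 12167 elements since f is irreducible of degree 3.)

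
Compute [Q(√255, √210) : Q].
[Q(√255, √210) : Q] = 4

[Q(√255):Q] = 2 (min poly x^2 - 255, irreducible since 255 is squarefree > 1). For the top step, suppose √210 ∈ Q(√255), say √210 = c + d√255 with c, d ∈ Q. Squaring: 210 = c^2 + 255d^2 + 2cd√255. Since √255 ∉ Q this forces 2cd = 0. If d = 0 then √210 = c ∈ Q, contradicting 210 squarefree > 1. If c = 0 then 210 = 255d^2, so 255·210 = (255d)^2 is a perfect square in Q — but 255·210 = 53550 is not a perfect square (since 255 and 210 are distinct squarefree integers). Contradiction. Hence √210 ∉ Q(√255), so x^2 - 210 stays irreducible over Q(√255) and [Q(√255, √210) : Q(√255)] = 2. By the tower law, [Q(√255, √210) : Q] = 2 · 2 = 4.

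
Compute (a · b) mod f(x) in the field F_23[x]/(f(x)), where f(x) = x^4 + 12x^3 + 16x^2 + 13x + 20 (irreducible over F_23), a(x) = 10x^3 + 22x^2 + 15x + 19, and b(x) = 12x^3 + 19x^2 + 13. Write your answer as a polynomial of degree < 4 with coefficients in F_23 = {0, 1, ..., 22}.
a · b ≡ 13x^3 + 18x^2 + 10x + 14 (mod f(x))

Multiply in F_23[x]: a(x)·b(x) = (10x^3 + 22x^2 + 15x + 19)·(12x^3 + 19x^2 + 13) = 5x^6 + 17x^5 + 22x^3 + 3x^2 + 11x + 17. This has degree ≥ 4, so divide by f(x) over F_23: 5x^6 + 17x^5 + 22x^3 + 3x^2 + 11x + 17 = (5x^2 + 3x + 22)·(x^4 + 12x^3 + 16x^2 + 13x + 20) + (13x^3 + 18x^2 + 10x + 14). Hence a·b ≡ 13x^3 + 18x^2 + 10x + 14 (mod f). (F_23[x]/(f) is a field with 23^4 = 279841 elements since f is irreducible of degree 4.)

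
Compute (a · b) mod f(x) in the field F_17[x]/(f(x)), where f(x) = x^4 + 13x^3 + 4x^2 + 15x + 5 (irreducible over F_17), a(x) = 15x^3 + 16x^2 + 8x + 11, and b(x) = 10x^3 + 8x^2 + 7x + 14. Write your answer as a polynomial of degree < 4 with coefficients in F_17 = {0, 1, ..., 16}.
a · b ≡ 8x^3 + 6x^2 + 11x + 3 (mod f(x))

Multiply in F_17[x]: a(x)·b(x) = (15x^3 + 16x^2 + 8x + 11)·(10x^3 + 8x^2 + 7x + 14) = 14x^6 + 8x^5 + 7x^4 + 3x^3 + 11x^2 + 2x + 1. This has degree ≥ 4, so divide by f(x) over F_17: 14x^6 + 8x^5 + 7x^4 + 3x^3 + 11x^2 + 2x + 1 = (14x^2 + 13x + 3)·(x^4 + 13x^3 + 4x^2 + 15x + 5) + (8x^3 + 6x^2 + 11x + 3). Hence a·b ≡ 8x^3 + 6x^2 + 11x + 3 (mod f). (F_17[x]/(f) is a field with 17^4 = 83521 elements since f is irreducible of degree 4.)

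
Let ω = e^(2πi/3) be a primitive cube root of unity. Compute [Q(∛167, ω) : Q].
[Q(∛167, ω) : Q] = 6

[Q(∛167):Q] = 3 (min poly x^3 - 167, irreducible since 167 is not a perfect cube). [Q(ω):Q] = 2 (min poly x^2 + x + 1). Since Q(∛167) ⊂ R and ω ∉ R, we have ω ∉ Q(∛167), so x^2 + x + 1 remains irreducible over Q(∛167) and [Q(∛167, ω) : Q(∛167)] = 2. By the tower law, [Q(∛167, ω) : Q] = 3 · 2 = 6. (In fact Q(∛167, ω) is the splitting field of x^3 - 167 over Q.)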